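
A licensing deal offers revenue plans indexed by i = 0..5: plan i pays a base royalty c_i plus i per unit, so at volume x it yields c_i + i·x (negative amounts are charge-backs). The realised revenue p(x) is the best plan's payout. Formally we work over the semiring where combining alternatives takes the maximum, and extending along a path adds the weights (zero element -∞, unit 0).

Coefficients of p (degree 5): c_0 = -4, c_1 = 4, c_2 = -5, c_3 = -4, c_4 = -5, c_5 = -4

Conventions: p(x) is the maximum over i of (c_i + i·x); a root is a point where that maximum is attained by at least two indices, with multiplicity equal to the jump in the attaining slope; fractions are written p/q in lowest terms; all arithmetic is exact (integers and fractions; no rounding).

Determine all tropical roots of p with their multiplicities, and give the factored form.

hull edge (i=0, c=-4) to (i=1, c=4): slope 8, span 1
hull edge (i=1, c=4) to (i=5, c=-4): slope -2, span 4
Factored form: p(x) = -4 ⊗ (x ⊕ (-8)) ⊗ (x ⊕ 2) ⊗ (x ⊕ 2) ⊗ (x ⊕ 2) ⊗ (x ⊕ 2)
Answer: roots = -8 (mult 1), 2 (mult 4)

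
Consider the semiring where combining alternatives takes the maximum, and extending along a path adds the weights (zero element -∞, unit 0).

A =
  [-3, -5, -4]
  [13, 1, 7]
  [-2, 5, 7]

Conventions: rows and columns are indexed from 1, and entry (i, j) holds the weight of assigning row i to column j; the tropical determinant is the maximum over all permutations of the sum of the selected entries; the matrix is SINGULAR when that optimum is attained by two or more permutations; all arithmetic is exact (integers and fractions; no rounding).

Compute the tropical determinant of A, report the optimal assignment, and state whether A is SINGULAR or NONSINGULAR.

σ = (1, 2, 3): (-3) + 1 + 7 = 5
σ = (1, 3, 2): (-3) + 7 + 5 = 9
σ = (2, 1, 3): (-5) + 13 + 7 = 15
σ = (2, 3, 1): (-5) + 7 + (-2) = 0
σ = (3, 1, 2): (-4) + 13 + 5 = 14
σ = (3, 2, 1): (-4) + 1 + (-2) = -5
Optimal value attained by: σ = (2, 1, 3).
Answer: det⊕(A) = 15; verdict: NONSINGULAR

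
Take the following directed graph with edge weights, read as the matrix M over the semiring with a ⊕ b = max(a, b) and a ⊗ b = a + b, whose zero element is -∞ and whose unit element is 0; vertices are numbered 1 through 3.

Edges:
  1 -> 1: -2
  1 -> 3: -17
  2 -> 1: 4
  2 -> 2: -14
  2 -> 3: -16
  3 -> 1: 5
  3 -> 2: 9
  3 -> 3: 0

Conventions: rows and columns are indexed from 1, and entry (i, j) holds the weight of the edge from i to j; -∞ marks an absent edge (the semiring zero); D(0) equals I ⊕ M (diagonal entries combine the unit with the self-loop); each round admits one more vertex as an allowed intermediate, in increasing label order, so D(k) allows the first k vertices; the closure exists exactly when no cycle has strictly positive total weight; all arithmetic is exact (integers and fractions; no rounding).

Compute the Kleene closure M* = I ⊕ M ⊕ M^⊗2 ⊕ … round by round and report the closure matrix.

D(0):
  [0, -∞, -17]
  [4, 0, -16]
  [5, 9, 0]
D(1):
  [0, -∞, -17]
  [4, 0, -13]
  [5, 9, 0]
D(2):
  [0, -∞, -17]
  [4, 0, -13]
  [13, 9, 0]
D(3):
  [0, -8, -17]
  [4, 0, -13]
  [13, 9, 0]
Answer: M* = [[0, -8, -17], [4, 0, -13], [13, 9, 0]]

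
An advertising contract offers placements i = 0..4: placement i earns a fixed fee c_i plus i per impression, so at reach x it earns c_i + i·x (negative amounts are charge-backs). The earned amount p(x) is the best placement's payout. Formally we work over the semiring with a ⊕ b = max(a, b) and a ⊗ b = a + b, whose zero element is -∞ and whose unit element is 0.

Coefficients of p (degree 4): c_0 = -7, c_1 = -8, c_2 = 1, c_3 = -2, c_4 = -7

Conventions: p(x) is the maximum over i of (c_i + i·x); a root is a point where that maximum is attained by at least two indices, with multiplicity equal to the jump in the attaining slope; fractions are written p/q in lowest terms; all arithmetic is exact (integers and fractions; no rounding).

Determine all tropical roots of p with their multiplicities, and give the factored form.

hull edge (i=0, c=-7) to (i=2, c=1): slope 4, span 2
hull edge (i=2, c=1) to (i=3, c=-2): slope -3, span 1
hull edge (i=3, c=-2) to (i=4, c=-7): slope -5, span 1
Factored form: p(x) = -7 ⊗ (x ⊕ (-4)) ⊗ (x ⊕ (-4)) ⊗ (x ⊕ 3) ⊗ (x ⊕ 5)
Answer: roots = -4 (mult 2), 3 (mult 1), 5 (mult 1)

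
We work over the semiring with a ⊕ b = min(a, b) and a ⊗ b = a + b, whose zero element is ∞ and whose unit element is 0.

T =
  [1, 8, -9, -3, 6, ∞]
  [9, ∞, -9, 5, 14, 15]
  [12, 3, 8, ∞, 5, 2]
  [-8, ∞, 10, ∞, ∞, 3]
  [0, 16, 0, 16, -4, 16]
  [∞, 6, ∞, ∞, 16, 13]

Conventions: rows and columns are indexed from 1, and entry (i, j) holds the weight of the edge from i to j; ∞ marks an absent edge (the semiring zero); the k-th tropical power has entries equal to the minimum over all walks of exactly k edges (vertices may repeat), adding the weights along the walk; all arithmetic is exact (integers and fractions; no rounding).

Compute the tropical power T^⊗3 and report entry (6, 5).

T^⊗2:
  [-11, -6, -8, -2, -4, -7]
  [-3, -6, -1, 6, -4, -7]
  [5, 8, -6, 8, 1, 10]
  [-7, 0, -17, -11, -2, 12]
  [-4, 3, -9, -3, -8, 2]
  [15, 19, -3, 11, 12, 21]
T^⊗3:
  [-10, -5, -20, -14, -8, -6]
  [-4, -1, -15, -6, -8, 1]
  [0, -3, -4, 2, -3, -4]
  [-19, -14, -16, -10, -12, -15]
  [-11, -6, -13, -7, -12, -7]
  [3, 0, 5, 12, 2, -1]
Key observation: the optimum is the walk 6->2->3->5, with weight 6 + (-9) + 5 = 2.
Optimal value attained by: walk 6->2->3->5.
Answer: (T^⊗3)[6][5] = 2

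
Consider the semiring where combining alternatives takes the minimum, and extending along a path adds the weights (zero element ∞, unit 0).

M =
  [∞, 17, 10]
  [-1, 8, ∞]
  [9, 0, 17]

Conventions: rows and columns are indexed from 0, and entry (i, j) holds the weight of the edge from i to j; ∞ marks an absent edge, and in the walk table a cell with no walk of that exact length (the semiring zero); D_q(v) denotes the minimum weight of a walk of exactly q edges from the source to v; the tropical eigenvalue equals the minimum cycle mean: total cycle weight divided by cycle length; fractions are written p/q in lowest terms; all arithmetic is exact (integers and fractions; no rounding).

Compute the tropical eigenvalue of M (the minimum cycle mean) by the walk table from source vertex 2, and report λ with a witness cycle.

q=0: [∞, ∞, 0]
q=1: [9, 0, 17]
q=2: [-1, 8, 19]
q=3: [7, 16, 9]
Optimal cycle mean attained by: cycle 0->2->1->0, total 10 + 0 + (-1), length 3.
Answer: λ = 3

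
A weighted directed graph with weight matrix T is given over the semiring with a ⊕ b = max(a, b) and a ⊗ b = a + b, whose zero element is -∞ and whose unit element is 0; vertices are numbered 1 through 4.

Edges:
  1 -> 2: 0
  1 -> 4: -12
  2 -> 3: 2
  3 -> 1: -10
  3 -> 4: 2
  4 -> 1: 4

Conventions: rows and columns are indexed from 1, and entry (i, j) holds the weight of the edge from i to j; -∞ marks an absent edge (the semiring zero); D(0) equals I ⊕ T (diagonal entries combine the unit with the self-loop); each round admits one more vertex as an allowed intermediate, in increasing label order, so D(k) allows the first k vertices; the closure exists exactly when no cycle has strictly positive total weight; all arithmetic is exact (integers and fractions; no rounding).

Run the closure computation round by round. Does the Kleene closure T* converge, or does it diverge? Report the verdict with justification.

D(0):
  [0, 0, -∞, -12]
  [-∞, 0, 2, -∞]
  [-10, -∞, 0, 2]
  [4, -∞, -∞, 0]
D(1):
  [0, 0, -∞, -12]
  [-∞, 0, 2, -∞]
  [-10, -10, 0, 2]
  [4, 4, -∞, 0]
D(2):
  [0, 0, 2, -12]
  [-∞, 0, 2, -∞]
  [-10, -10, 0, 2]
  [4, 4, 6, 0]
Detection: at round 3, diagonal entry (4, 4) turns strictly positive.
Key observation: the cycle 4->1->2->3->4 has total weight 4 + 0 + 2 + 2, which is strictly positive.
Answer: DIVERGES — positive cycle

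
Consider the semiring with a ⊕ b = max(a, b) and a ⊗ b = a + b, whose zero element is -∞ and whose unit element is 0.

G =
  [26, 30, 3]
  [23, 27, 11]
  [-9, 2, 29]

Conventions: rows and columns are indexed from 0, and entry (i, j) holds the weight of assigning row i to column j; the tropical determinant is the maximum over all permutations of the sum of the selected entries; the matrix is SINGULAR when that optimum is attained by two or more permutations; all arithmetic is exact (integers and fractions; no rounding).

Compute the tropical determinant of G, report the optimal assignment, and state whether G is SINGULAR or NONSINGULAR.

σ = (0, 1, 2): 26 + 27 + 29 = 82
σ = (0, 2, 1): 26 + 11 + 2 = 39
σ = (1, 0, 2): 30 + 23 + 29 = 82
σ = (1, 2, 0): 30 + 11 + (-9) = 32
σ = (2, 0, 1): 3 + 23 + 2 = 28
σ = (2, 1, 0): 3 + 27 + (-9) = 21
Optimal value attained by: σ = (0, 1, 2).
Answer: det⊕(G) = 82; verdict: SINGULAR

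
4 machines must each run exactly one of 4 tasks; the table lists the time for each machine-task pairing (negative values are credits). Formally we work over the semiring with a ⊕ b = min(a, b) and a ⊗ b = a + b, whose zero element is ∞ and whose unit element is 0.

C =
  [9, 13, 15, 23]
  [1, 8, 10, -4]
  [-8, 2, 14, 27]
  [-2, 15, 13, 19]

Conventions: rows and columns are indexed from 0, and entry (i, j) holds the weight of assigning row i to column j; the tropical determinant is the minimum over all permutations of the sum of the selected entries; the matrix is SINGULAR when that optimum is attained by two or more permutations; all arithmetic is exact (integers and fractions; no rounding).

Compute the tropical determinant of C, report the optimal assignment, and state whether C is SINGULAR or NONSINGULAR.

σ = (0, 1, 2, 3): 9 + 8 + 14 + 19 = 50
σ = (0, 1, 3, 2): 9 + 8 + 27 + 13 = 57
σ = (0, 2, 1, 3): 9 + 10 + 2 + 19 = 40
σ = (0, 2, 3, 1): 9 + 10 + 27 + 15 = 61
σ = (0, 3, 1, 2): 9 + (-4) + 2 + 13 = 20
σ = (0, 3, 2, 1): 9 + (-4) + 14 + 15 = 34
σ = (1, 0, 2, 3): 13 + 1 + 14 + 19 = 47
σ = (1, 0, 3, 2): 13 + 1 + 27 + 13 = 54
σ = (1, 2, 0, 3): 13 + 10 + (-8) + 19 = 34
σ = (1, 2, 3, 0): 13 + 10 + 27 + (-2) = 48
σ = (1, 3, 0, 2): 13 + (-4) + (-8) + 13 = 14
σ = (1, 3, 2, 0): 13 + (-4) + 14 + (-2) = 21
σ = (2, 0, 1, 3): 15 + 1 + 2 + 19 = 37
σ = (2, 0, 3, 1): 15 + 1 + 27 + 15 = 58
σ = (2, 1, 0, 3): 15 + 8 + (-8) + 19 = 34
σ = (2, 1, 3, 0): 15 + 8 + 27 + (-2) = 48
σ = (2, 3, 0, 1): 15 + (-4) + (-8) + 15 = 18
σ = (2, 3, 1, 0): 15 + (-4) + 2 + (-2) = 11
σ = (3, 0, 1, 2): 23 + 1 + 2 + 13 = 39
σ = (3, 0, 2, 1): 23 + 1 + 14 + 15 = 53
σ = (3, 1, 0, 2): 23 + 8 + (-8) + 13 = 36
σ = (3, 1, 2, 0): 23 + 8 + 14 + (-2) = 43
σ = (3, 2, 0, 1): 23 + 10 + (-8) + 15 = 40
σ = (3, 2, 1, 0): 23 + 10 + 2 + (-2) = 33
Optimal value attained by: σ = (2, 3, 1, 0).
Answer: det⊕(C) = 11; verdict: NONSINGULAR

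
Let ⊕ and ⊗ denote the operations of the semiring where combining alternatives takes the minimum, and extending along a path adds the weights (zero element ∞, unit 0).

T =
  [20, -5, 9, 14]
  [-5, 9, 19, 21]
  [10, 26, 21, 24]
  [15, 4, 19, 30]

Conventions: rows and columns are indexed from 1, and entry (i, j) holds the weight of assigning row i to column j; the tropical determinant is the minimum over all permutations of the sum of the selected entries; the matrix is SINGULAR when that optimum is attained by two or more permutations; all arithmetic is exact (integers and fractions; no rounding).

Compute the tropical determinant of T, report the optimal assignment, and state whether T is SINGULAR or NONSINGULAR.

σ = (1, 2, 3, 4): 20 + 9 + 21 + 30 = 80
σ = (1, 2, 4, 3): 20 + 9 + 24 + 19 = 72
σ = (1, 3, 2, 4): 20 + 19 + 26 + 30 = 95
σ = (1, 3, 4, 2): 20 + 19 + 24 + 4 = 67
σ = (1, 4, 2, 3): 20 + 21 + 26 + 19 = 86
σ = (1, 4, 3, 2): 20 + 21 + 21 + 4 = 66
σ = (2, 1, 3, 4): (-5) + (-5) + 21 + 30 = 41
σ = (2, 1, 4, 3): (-5) + (-5) + 24 + 19 = 33
σ = (2, 3, 1, 4): (-5) + 19 + 10 + 30 = 54
σ = (2, 3, 4, 1): (-5) + 19 + 24 + 15 = 53
σ = (2, 4, 1, 3): (-5) + 21 + 10 + 19 = 45
σ = (2, 4, 3, 1): (-5) + 21 + 21 + 15 = 52
σ = (3, 1, 2, 4): 9 + (-5) + 26 + 30 = 60
σ = (3, 1, 4, 2): 9 + (-5) + 24 + 4 = 32
σ = (3, 2, 1, 4): 9 + 9 + 10 + 30 = 58
σ = (3, 2, 4, 1): 9 + 9 + 24 + 15 = 57
σ = (3, 4, 1, 2): 9 + 21 + 10 + 4 = 44
σ = (3, 4, 2, 1): 9 + 21 + 26 + 15 = 71
σ = (4, 1, 2, 3): 14 + (-5) + 26 + 19 = 54
σ = (4, 1, 3, 2): 14 + (-5) + 21 + 4 = 34
σ = (4, 2, 1, 3): 14 + 9 + 10 + 19 = 52
σ = (4, 2, 3, 1): 14 + 9 + 21 + 15 = 59
σ = (4, 3, 1, 2): 14 + 19 + 10 + 4 = 47
σ = (4, 3, 2, 1): 14 + 19 + 26 + 15 = 74
Optimal value attained by: σ = (3, 1, 4, 2).
Answer: det⊕(T) = 32; verdict: NONSINGULAR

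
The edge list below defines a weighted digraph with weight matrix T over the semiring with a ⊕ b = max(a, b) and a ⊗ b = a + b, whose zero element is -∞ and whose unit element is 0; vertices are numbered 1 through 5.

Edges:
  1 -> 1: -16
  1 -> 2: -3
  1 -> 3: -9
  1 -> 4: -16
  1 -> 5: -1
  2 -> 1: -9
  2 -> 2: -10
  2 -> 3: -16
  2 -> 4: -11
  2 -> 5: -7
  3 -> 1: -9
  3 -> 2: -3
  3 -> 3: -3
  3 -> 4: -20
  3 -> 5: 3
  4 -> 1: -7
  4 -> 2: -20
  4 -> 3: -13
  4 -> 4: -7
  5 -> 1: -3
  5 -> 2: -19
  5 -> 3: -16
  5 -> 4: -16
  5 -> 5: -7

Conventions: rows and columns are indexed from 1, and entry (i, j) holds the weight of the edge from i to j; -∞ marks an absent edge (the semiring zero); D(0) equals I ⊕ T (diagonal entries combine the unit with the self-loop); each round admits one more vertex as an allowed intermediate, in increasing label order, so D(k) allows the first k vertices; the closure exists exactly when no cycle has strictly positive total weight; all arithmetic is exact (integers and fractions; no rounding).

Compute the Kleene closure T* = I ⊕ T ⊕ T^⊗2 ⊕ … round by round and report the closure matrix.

D(0):
  [0, -3, -9, -16, -1]
  [-9, 0, -16, -11, -7]
  [-9, -3, 0, -20, 3]
  [-7, -20, -13, 0, -∞]
  [-3, -19, -16, -16, 0]
D(1):
  [0, -3, -9, -16, -1]
  [-9, 0, -16, -11, -7]
  [-9, -3, 0, -20, 3]
  [-7, -10, -13, 0, -8]
  [-3, -6, -12, -16, 0]
D(2):
  [0, -3, -9, -14, -1]
  [-9, 0, -16, -11, -7]
  [-9, -3, 0, -14, 3]
  [-7, -10, -13, 0, -8]
  [-3, -6, -12, -16, 0]
D(3):
  [0, -3, -9, -14, -1]
  [-9, 0, -16, -11, -7]
  [-9, -3, 0, -14, 3]
  [-7, -10, -13, 0, -8]
  [-3, -6, -12, -16, 0]
D(4):
  [0, -3, -9, -14, -1]
  [-9, 0, -16, -11, -7]
  [-9, -3, 0, -14, 3]
  [-7, -10, -13, 0, -8]
  [-3, -6, -12, -16, 0]
D(5):
  [0, -3, -9, -14, -1]
  [-9, 0, -16, -11, -7]
  [0, -3, 0, -13, 3]
  [-7, -10, -13, 0, -8]
  [-3, -6, -12, -16, 0]
Answer: T* = [[0, -3, -9, -14, -1], [-9, 0, -16, -11, -7], [0, -3, 0, -13, 3], [-7, -10, -13, 0, -8], [-3, -6, -12, -16, 0]]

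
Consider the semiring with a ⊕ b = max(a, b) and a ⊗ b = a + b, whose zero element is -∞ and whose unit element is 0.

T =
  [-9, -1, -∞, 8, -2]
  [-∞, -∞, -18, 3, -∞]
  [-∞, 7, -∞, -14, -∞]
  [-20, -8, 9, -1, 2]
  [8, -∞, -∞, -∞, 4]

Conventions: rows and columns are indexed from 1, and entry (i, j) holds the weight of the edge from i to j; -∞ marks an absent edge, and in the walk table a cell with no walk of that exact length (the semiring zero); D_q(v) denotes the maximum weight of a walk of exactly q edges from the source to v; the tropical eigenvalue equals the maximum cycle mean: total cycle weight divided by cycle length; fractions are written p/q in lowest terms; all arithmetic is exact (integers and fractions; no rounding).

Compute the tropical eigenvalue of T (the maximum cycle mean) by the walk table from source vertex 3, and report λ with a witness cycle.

q=0: [-∞, -∞, 0, -∞, -∞]
q=1: [-∞, 7, -∞, -14, -∞]
q=2: [-34, -22, -5, 10, -12]
q=3: [-4, 2, 19, 9, 12]
q=4: [20, 26, 18, 8, 16]
q=5: [24, 25, 17, 29, 20]
Optimal cycle mean attained by: cycle 2->4->3->2, total 3 + 9 + 7, length 3.
Answer: λ = 19/3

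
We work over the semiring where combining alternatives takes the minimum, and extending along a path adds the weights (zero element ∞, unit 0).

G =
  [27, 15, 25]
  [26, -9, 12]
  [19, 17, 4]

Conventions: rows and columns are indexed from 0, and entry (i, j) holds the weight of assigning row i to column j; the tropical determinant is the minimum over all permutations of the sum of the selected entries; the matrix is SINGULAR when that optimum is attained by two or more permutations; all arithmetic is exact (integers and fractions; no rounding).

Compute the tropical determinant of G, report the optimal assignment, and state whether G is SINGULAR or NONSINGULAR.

σ = (0, 1, 2): 27 + (-9) + 4 = 22
σ = (0, 2, 1): 27 + 12 + 17 = 56
σ = (1, 0, 2): 15 + 26 + 4 = 45
σ = (1, 2, 0): 15 + 12 + 19 = 46
σ = (2, 0, 1): 25 + 26 + 17 = 68
σ = (2, 1, 0): 25 + (-9) + 19 = 35
Optimal value attained by: σ = (0, 1, 2).
Answer: det⊕(G) = 22; verdict: NONSINGULAR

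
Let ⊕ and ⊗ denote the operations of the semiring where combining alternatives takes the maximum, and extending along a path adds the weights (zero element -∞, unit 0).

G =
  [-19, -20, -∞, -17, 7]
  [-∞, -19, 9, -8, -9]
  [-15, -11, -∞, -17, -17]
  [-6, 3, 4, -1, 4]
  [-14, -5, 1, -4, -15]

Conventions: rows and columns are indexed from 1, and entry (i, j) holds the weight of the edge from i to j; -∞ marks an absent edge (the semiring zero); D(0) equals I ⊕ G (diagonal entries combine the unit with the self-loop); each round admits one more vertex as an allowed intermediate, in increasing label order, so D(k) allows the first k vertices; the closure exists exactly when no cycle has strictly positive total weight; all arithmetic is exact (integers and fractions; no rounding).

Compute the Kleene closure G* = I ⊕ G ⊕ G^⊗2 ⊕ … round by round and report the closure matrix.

D(0):
  [0, -20, -∞, -17, 7]
  [-∞, 0, 9, -8, -9]
  [-15, -11, 0, -17, -17]
  [-6, 3, 4, 0, 4]
  [-14, -5, 1, -4, 0]
D(1):
  [0, -20, -∞, -17, 7]
  [-∞, 0, 9, -8, -9]
  [-15, -11, 0, -17, -8]
  [-6, 3, 4, 0, 4]
  [-14, -5, 1, -4, 0]
D(2):
  [0, -20, -11, -17, 7]
  [-∞, 0, 9, -8, -9]
  [-15, -11, 0, -17, -8]
  [-6, 3, 12, 0, 4]
  [-14, -5, 4, -4, 0]
D(3):
  [0, -20, -11, -17, 7]
  [-6, 0, 9, -8, 1]
  [-15, -11, 0, -17, -8]
  [-3, 3, 12, 0, 4]
  [-11, -5, 4, -4, 0]
D(4):
  [0, -14, -5, -17, 7]
  [-6, 0, 9, -8, 1]
  [-15, -11, 0, -17, -8]
  [-3, 3, 12, 0, 4]
  [-7, -1, 8, -4, 0]
D(5):
  [0, 6, 15, 3, 7]
  [-6, 0, 9, -3, 1]
  [-15, -9, 0, -12, -8]
  [-3, 3, 12, 0, 4]
  [-7, -1, 8, -4, 0]
Answer: G* = [[0, 6, 15, 3, 7], [-6, 0, 9, -3, 1], [-15, -9, 0, -12, -8], [-3, 3, 12, 0, 4], [-7, -1, 8, -4, 0]]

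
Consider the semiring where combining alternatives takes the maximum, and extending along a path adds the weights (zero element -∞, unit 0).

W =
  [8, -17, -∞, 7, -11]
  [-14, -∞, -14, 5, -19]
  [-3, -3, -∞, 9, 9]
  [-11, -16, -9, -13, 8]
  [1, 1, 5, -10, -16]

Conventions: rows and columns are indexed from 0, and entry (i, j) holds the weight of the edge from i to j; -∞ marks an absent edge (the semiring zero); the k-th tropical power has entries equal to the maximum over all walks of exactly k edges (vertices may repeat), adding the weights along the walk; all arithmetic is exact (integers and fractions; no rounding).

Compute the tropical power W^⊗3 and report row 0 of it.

W^⊗2:
  [16, -9, -2, 15, 15]
  [-6, -11, -4, -5, 13]
  [10, 10, 14, 4, 17]
  [9, 9, 13, 0, 0]
  [9, 2, -11, 14, 14]
W^⊗3:
  [24, 16, 20, 23, 23]
  [14, 14, 18, 5, 5]
  [18, 18, 22, 23, 23]
  [17, 10, 5, 22, 22]
  [17, 15, 19, 16, 22]
Answer: row 0 of W^⊗3 = [24, 16, 20, 23, 23]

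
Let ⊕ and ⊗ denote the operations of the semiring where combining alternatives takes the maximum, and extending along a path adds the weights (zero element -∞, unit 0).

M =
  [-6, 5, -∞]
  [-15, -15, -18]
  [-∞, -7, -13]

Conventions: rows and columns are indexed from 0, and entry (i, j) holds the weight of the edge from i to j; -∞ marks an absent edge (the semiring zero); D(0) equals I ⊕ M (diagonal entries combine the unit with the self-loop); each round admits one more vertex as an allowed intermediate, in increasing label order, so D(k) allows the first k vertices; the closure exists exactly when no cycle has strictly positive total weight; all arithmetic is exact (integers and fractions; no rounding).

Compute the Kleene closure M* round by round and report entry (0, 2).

D(0):
  [0, 5, -∞]
  [-15, 0, -18]
  [-∞, -7, 0]
D(1):
  [0, 5, -∞]
  [-15, 0, -18]
  [-∞, -7, 0]
D(2):
  [0, 5, -13]
  [-15, 0, -18]
  [-22, -7, 0]
D(3):
  [0, 5, -13]
  [-15, 0, -18]
  [-22, -7, 0]
Answer: M*[0][2] = -13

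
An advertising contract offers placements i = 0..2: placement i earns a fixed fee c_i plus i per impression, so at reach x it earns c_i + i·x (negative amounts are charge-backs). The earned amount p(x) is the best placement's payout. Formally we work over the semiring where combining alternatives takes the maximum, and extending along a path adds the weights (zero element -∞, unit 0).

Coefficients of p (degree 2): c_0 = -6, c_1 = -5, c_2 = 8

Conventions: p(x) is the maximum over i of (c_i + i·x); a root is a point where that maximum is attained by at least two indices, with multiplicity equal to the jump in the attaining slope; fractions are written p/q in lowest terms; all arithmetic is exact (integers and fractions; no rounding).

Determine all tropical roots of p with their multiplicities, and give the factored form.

hull edge (i=0, c=-6) to (i=2, c=8): slope 7, span 2
Factored form: p(x) = 8 ⊗ (x ⊕ (-7)) ⊗ (x ⊕ (-7))
Answer: roots = -7 (mult 2)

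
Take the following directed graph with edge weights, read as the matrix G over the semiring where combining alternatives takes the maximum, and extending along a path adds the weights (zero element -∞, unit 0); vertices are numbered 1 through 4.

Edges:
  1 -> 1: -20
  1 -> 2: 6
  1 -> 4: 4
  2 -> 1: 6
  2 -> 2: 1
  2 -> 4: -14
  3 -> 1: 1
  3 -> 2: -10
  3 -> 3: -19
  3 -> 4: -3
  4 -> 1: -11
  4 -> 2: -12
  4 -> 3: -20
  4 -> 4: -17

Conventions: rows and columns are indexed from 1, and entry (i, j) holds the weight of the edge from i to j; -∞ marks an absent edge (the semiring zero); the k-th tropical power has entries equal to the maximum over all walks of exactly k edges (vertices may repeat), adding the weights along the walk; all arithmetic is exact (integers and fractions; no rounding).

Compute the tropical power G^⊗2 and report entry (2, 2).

G^⊗2:
  [12, 7, -16, -8]
  [7, 12, -34, 10]
  [-4, 7, -23, 5]
  [-6, -5, -37, -7]
Key observation: the optimum is the walk 2->1->2, with weight 6 + 6 = 12.
Optimal value attained by: walk 2->1->2.
Answer: (G^⊗2)[2][2] = 12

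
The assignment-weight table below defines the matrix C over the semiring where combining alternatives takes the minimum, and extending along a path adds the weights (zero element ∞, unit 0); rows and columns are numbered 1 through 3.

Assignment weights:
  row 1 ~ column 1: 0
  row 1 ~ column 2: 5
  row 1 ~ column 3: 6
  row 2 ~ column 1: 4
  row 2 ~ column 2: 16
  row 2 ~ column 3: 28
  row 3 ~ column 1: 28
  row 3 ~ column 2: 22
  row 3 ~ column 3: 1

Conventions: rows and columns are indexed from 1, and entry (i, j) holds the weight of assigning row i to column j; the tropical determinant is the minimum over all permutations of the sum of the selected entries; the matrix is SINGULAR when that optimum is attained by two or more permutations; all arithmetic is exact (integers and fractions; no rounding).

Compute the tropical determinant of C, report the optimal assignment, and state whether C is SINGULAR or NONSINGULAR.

σ = (1, 2, 3): 0 + 16 + 1 = 17
σ = (1, 3, 2): 0 + 28 + 22 = 50
σ = (2, 1, 3): 5 + 4 + 1 = 10
σ = (2, 3, 1): 5 + 28 + 28 = 61
σ = (3, 1, 2): 6 + 4 + 22 = 32
σ = (3, 2, 1): 6 + 16 + 28 = 50
Optimal value attained by: σ = (2, 1, 3).
Answer: det⊕(C) = 10; verdict: NONSINGULAR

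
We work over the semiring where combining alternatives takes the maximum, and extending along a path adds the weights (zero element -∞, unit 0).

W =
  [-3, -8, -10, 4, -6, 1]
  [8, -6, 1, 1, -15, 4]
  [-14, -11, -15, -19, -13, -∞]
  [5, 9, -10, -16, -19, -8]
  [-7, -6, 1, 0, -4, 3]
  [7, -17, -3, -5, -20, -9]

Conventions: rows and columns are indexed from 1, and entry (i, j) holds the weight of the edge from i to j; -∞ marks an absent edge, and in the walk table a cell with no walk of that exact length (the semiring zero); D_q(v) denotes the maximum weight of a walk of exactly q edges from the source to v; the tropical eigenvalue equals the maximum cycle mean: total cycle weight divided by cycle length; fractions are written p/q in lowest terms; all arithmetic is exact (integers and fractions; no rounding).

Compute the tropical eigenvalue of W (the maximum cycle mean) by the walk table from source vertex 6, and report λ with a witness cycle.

q=0: [-∞, -∞, -∞, -∞, -∞, 0]
q=1: [7, -17, -3, -5, -20, -9]
q=2: [4, 4, -3, 11, 1, 8]
q=3: [16, 20, 5, 8, -2, 8]
q=4: [28, 17, 21, 21, 10, 24]
q=5: [31, 30, 21, 32, 22, 29]
q=6: [38, 41, 31, 35, 25, 34]
Optimal cycle mean attained by: cycle 1->4->2->1, total 4 + 9 + 8, length 3.
Answer: λ = 7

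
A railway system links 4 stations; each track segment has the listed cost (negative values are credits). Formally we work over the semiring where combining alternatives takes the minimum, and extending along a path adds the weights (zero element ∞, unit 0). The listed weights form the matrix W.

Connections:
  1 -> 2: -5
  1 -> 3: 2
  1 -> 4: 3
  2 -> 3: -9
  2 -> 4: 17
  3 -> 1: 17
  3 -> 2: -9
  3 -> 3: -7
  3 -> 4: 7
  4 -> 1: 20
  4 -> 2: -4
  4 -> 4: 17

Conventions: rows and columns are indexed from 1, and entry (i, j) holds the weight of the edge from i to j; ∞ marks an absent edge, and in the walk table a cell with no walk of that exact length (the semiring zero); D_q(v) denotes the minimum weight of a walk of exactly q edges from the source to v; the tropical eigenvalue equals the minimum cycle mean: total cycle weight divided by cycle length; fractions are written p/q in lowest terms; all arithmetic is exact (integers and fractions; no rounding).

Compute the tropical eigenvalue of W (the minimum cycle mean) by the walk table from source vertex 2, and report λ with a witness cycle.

q=0: [∞, 0, ∞, ∞]
q=1: [∞, ∞, -9, 17]
q=2: [8, -18, -16, -2]
q=3: [1, -25, -27, -9]
q=4: [-10, -36, -34, -20]
Optimal cycle mean attained by: cycle 2->3->2, total (-9) + (-9), length 2.
Answer: λ = -9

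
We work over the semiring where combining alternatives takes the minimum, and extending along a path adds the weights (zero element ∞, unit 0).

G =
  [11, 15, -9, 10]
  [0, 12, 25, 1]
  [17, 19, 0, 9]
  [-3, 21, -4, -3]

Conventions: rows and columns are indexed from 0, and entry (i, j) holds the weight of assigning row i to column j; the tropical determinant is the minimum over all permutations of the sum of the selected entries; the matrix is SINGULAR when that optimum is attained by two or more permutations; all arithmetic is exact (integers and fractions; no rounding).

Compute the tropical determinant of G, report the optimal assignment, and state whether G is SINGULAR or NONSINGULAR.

σ = (0, 1, 2, 3): 11 + 12 + 0 + (-3) = 20
σ = (0, 1, 3, 2): 11 + 12 + 9 + (-4) = 28
σ = (0, 2, 1, 3): 11 + 25 + 19 + (-3) = 52
σ = (0, 2, 3, 1): 11 + 25 + 9 + 21 = 66
σ = (0, 3, 1, 2): 11 + 1 + 19 + (-4) = 27
σ = (0, 3, 2, 1): 11 + 1 + 0 + 21 = 33
σ = (1, 0, 2, 3): 15 + 0 + 0 + (-3) = 12
σ = (1, 0, 3, 2): 15 + 0 + 9 + (-4) = 20
σ = (1, 2, 0, 3): 15 + 25 + 17 + (-3) = 54
σ = (1, 2, 3, 0): 15 + 25 + 9 + (-3) = 46
σ = (1, 3, 0, 2): 15 + 1 + 17 + (-4) = 29
σ = (1, 3, 2, 0): 15 + 1 + 0 + (-3) = 13
σ = (2, 0, 1, 3): (-9) + 0 + 19 + (-3) = 7
σ = (2, 0, 3, 1): (-9) + 0 + 9 + 21 = 21
σ = (2, 1, 0, 3): (-9) + 12 + 17 + (-3) = 17
σ = (2, 1, 3, 0): (-9) + 12 + 9 + (-3) = 9
σ = (2, 3, 0, 1): (-9) + 1 + 17 + 21 = 30
σ = (2, 3, 1, 0): (-9) + 1 + 19 + (-3) = 8
σ = (3, 0, 1, 2): 10 + 0 + 19 + (-4) = 25
σ = (3, 0, 2, 1): 10 + 0 + 0 + 21 = 31
σ = (3, 1, 0, 2): 10 + 12 + 17 + (-4) = 35
σ = (3, 1, 2, 0): 10 + 12 + 0 + (-3) = 19
σ = (3, 2, 0, 1): 10 + 25 + 17 + 21 = 73
σ = (3, 2, 1, 0): 10 + 25 + 19 + (-3) = 51
Optimal value attained by: σ = (2, 0, 1, 3).
Answer: det⊕(G) = 7; verdict: NONSINGULAR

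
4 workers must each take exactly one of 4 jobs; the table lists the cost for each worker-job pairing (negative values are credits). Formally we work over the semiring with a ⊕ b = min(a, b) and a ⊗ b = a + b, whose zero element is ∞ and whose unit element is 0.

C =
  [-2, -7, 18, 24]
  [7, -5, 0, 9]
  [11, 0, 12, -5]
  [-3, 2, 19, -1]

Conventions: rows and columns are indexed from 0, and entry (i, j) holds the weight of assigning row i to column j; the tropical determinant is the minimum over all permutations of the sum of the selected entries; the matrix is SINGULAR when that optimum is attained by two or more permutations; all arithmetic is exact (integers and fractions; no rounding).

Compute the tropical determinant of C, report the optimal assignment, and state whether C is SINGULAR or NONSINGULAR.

σ = (0, 1, 2, 3): (-2) + (-5) + 12 + (-1) = 4
σ = (0, 1, 3, 2): (-2) + (-5) + (-5) + 19 = 7
σ = (0, 2, 1, 3): (-2) + 0 + 0 + (-1) = -3
σ = (0, 2, 3, 1): (-2) + 0 + (-5) + 2 = -5
σ = (0, 3, 1, 2): (-2) + 9 + 0 + 19 = 26
σ = (0, 3, 2, 1): (-2) + 9 + 12 + 2 = 21
σ = (1, 0, 2, 3): (-7) + 7 + 12 + (-1) = 11
σ = (1, 0, 3, 2): (-7) + 7 + (-5) + 19 = 14
σ = (1, 2, 0, 3): (-7) + 0 + 11 + (-1) = 3
σ = (1, 2, 3, 0): (-7) + 0 + (-5) + (-3) = -15
σ = (1, 3, 0, 2): (-7) + 9 + 11 + 19 = 32
σ = (1, 3, 2, 0): (-7) + 9 + 12 + (-3) = 11
σ = (2, 0, 1, 3): 18 + 7 + 0 + (-1) = 24
σ = (2, 0, 3, 1): 18 + 7 + (-5) + 2 = 22
σ = (2, 1, 0, 3): 18 + (-5) + 11 + (-1) = 23
σ = (2, 1, 3, 0): 18 + (-5) + (-5) + (-3) = 5
σ = (2, 3, 0, 1): 18 + 9 + 11 + 2 = 40
σ = (2, 3, 1, 0): 18 + 9 + 0 + (-3) = 24
σ = (3, 0, 1, 2): 24 + 7 + 0 + 19 = 50
σ = (3, 0, 2, 1): 24 + 7 + 12 + 2 = 45
σ = (3, 1, 0, 2): 24 + (-5) + 11 + 19 = 49
σ = (3, 1, 2, 0): 24 + (-5) + 12 + (-3) = 28
σ = (3, 2, 0, 1): 24 + 0 + 11 + 2 = 37
σ = (3, 2, 1, 0): 24 + 0 + 0 + (-3) = 21
Optimal value attained by: σ = (1, 2, 3, 0).
Answer: det⊕(C) = -15; verdict: NONSINGULAR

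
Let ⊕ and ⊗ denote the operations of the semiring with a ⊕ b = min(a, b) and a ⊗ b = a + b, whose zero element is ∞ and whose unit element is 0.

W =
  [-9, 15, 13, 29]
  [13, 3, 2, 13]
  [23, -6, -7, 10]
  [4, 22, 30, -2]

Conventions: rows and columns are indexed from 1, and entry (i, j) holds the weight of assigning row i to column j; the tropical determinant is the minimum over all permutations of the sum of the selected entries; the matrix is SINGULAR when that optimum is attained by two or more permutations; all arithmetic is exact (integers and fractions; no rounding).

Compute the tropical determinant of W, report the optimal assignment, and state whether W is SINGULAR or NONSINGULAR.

σ = (1, 2, 3, 4): (-9) + 3 + (-7) + (-2) = -15
σ = (1, 2, 4, 3): (-9) + 3 + 10 + 30 = 34
σ = (1, 3, 2, 4): (-9) + 2 + (-6) + (-2) = -15
σ = (1, 3, 4, 2): (-9) + 2 + 10 + 22 = 25
σ = (1, 4, 2, 3): (-9) + 13 + (-6) + 30 = 28
σ = (1, 4, 3, 2): (-9) + 13 + (-7) + 22 = 19
σ = (2, 1, 3, 4): 15 + 13 + (-7) + (-2) = 19
σ = (2, 1, 4, 3): 15 + 13 + 10 + 30 = 68
σ = (2, 3, 1, 4): 15 + 2 + 23 + (-2) = 38
σ = (2, 3, 4, 1): 15 + 2 + 10 + 4 = 31
σ = (2, 4, 1, 3): 15 + 13 + 23 + 30 = 81
σ = (2, 4, 3, 1): 15 + 13 + (-7) + 4 = 25
σ = (3, 1, 2, 4): 13 + 13 + (-6) + (-2) = 18
σ = (3, 1, 4, 2): 13 + 13 + 10 + 22 = 58
σ = (3, 2, 1, 4): 13 + 3 + 23 + (-2) = 37
σ = (3, 2, 4, 1): 13 + 3 + 10 + 4 = 30
σ = (3, 4, 1, 2): 13 + 13 + 23 + 22 = 71
σ = (3, 4, 2, 1): 13 + 13 + (-6) + 4 = 24
σ = (4, 1, 2, 3): 29 + 13 + (-6) + 30 = 66
σ = (4, 1, 3, 2): 29 + 13 + (-7) + 22 = 57
σ = (4, 2, 1, 3): 29 + 3 + 23 + 30 = 85
σ = (4, 2, 3, 1): 29 + 3 + (-7) + 4 = 29
σ = (4, 3, 1, 2): 29 + 2 + 23 + 22 = 76
σ = (4, 3, 2, 1): 29 + 2 + (-6) + 4 = 29
Optimal value attained by: σ = (1, 2, 3, 4).
Answer: det⊕(W) = -15; verdict: SINGULAR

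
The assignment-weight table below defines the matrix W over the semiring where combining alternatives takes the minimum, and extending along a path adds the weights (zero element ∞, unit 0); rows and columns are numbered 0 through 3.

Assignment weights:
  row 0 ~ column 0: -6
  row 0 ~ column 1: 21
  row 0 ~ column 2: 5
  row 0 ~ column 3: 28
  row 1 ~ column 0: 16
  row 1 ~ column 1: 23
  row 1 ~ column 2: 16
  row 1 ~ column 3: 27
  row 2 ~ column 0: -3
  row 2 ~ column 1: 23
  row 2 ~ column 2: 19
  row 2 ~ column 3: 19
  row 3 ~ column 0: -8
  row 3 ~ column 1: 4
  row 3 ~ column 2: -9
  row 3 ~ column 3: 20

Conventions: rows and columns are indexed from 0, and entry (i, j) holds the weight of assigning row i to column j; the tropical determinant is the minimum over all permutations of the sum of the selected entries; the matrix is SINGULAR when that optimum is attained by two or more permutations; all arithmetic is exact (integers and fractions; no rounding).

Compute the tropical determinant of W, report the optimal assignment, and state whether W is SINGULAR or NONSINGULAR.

σ = (0, 1, 2, 3): (-6) + 23 + 19 + 20 = 56
σ = (0, 1, 3, 2): (-6) + 23 + 19 + (-9) = 27
σ = (0, 2, 1, 3): (-6) + 16 + 23 + 20 = 53
σ = (0, 2, 3, 1): (-6) + 16 + 19 + 4 = 33
σ = (0, 3, 1, 2): (-6) + 27 + 23 + (-9) = 35
σ = (0, 3, 2, 1): (-6) + 27 + 19 + 4 = 44
σ = (1, 0, 2, 3): 21 + 16 + 19 + 20 = 76
σ = (1, 0, 3, 2): 21 + 16 + 19 + (-9) = 47
σ = (1, 2, 0, 3): 21 + 16 + (-3) + 20 = 54
σ = (1, 2, 3, 0): 21 + 16 + 19 + (-8) = 48
σ = (1, 3, 0, 2): 21 + 27 + (-3) + (-9) = 36
σ = (1, 3, 2, 0): 21 + 27 + 19 + (-8) = 59
σ = (2, 0, 1, 3): 5 + 16 + 23 + 20 = 64
σ = (2, 0, 3, 1): 5 + 16 + 19 + 4 = 44
σ = (2, 1, 0, 3): 5 + 23 + (-3) + 20 = 45
σ = (2, 1, 3, 0): 5 + 23 + 19 + (-8) = 39
σ = (2, 3, 0, 1): 5 + 27 + (-3) + 4 = 33
σ = (2, 3, 1, 0): 5 + 27 + 23 + (-8) = 47
σ = (3, 0, 1, 2): 28 + 16 + 23 + (-9) = 58
σ = (3, 0, 2, 1): 28 + 16 + 19 + 4 = 67
σ = (3, 1, 0, 2): 28 + 23 + (-3) + (-9) = 39
σ = (3, 1, 2, 0): 28 + 23 + 19 + (-8) = 62
σ = (3, 2, 0, 1): 28 + 16 + (-3) + 4 = 45
σ = (3, 2, 1, 0): 28 + 16 + 23 + (-8) = 59
Optimal value attained by: σ = (0, 1, 3, 2).
Answer: det⊕(W) = 27; verdict: NONSINGULAR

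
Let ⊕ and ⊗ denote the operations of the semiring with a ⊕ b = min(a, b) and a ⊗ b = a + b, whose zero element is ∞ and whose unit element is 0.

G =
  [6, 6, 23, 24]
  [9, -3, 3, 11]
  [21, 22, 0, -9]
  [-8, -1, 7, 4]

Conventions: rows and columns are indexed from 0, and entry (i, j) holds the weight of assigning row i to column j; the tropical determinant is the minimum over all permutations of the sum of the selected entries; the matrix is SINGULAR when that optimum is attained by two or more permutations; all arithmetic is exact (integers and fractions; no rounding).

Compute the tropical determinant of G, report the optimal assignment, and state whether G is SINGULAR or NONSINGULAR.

σ = (0, 1, 2, 3): 6 + (-3) + 0 + 4 = 7
σ = (0, 1, 3, 2): 6 + (-3) + (-9) + 7 = 1
σ = (0, 2, 1, 3): 6 + 3 + 22 + 4 = 35
σ = (0, 2, 3, 1): 6 + 3 + (-9) + (-1) = -1
σ = (0, 3, 1, 2): 6 + 11 + 22 + 7 = 46
σ = (0, 3, 2, 1): 6 + 11 + 0 + (-1) = 16
σ = (1, 0, 2, 3): 6 + 9 + 0 + 4 = 19
σ = (1, 0, 3, 2): 6 + 9 + (-9) + 7 = 13
σ = (1, 2, 0, 3): 6 + 3 + 21 + 4 = 34
σ = (1, 2, 3, 0): 6 + 3 + (-9) + (-8) = -8
σ = (1, 3, 0, 2): 6 + 11 + 21 + 7 = 45
σ = (1, 3, 2, 0): 6 + 11 + 0 + (-8) = 9
σ = (2, 0, 1, 3): 23 + 9 + 22 + 4 = 58
σ = (2, 0, 3, 1): 23 + 9 + (-9) + (-1) = 22
σ = (2, 1, 0, 3): 23 + (-3) + 21 + 4 = 45
σ = (2, 1, 3, 0): 23 + (-3) + (-9) + (-8) = 3
σ = (2, 3, 0, 1): 23 + 11 + 21 + (-1) = 54
σ = (2, 3, 1, 0): 23 + 11 + 22 + (-8) = 48
σ = (3, 0, 1, 2): 24 + 9 + 22 + 7 = 62
σ = (3, 0, 2, 1): 24 + 9 + 0 + (-1) = 32
σ = (3, 1, 0, 2): 24 + (-3) + 21 + 7 = 49
σ = (3, 1, 2, 0): 24 + (-3) + 0 + (-8) = 13
σ = (3, 2, 0, 1): 24 + 3 + 21 + (-1) = 47
σ = (3, 2, 1, 0): 24 + 3 + 22 + (-8) = 41
Optimal value attained by: σ = (1, 2, 3, 0).
Answer: det⊕(G) = -8; verdict: NONSINGULAR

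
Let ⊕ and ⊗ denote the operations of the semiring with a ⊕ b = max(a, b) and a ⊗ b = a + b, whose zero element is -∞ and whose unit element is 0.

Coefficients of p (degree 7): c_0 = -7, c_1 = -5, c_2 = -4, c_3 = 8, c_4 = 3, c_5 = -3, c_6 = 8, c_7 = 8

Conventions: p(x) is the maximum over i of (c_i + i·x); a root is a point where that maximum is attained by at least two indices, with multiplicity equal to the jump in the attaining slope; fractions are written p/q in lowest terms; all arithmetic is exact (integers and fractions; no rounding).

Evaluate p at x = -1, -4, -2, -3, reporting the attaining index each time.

p(-1) = max(-7+0·(-1)=-7, -5+1·(-1)=-6, -4+2·(-1)=-6, 8+3·(-1)=5, 3+4·(-1)=-1, -3+5·(-1)=-8, 8+6·(-1)=2, 8+7·(-1)=1) = 5 (attained by i=3)
p(-4) = max(-7+0·(-4)=-7, -5+1·(-4)=-9, -4+2·(-4)=-12, 8+3·(-4)=-4, 3+4·(-4)=-13, -3+5·(-4)=-23, 8+6·(-4)=-16, 8+7·(-4)=-20) = -4 (attained by i=3)
p(-2) = max(-7+0·(-2)=-7, -5+1·(-2)=-7, -4+2·(-2)=-8, 8+3·(-2)=2, 3+4·(-2)=-5, -3+5·(-2)=-13, 8+6·(-2)=-4, 8+7·(-2)=-6) = 2 (attained by i=3)
p(-3) = max(-7+0·(-3)=-7, -5+1·(-3)=-8, -4+2·(-3)=-10, 8+3·(-3)=-1, 3+4·(-3)=-9, -3+5·(-3)=-18, 8+6·(-3)=-10, 8+7·(-3)=-13) = -1 (attained by i=3)
Answer: p(-1) = 5; p(-4) = -4; p(-2) = 2; p(-3) = -1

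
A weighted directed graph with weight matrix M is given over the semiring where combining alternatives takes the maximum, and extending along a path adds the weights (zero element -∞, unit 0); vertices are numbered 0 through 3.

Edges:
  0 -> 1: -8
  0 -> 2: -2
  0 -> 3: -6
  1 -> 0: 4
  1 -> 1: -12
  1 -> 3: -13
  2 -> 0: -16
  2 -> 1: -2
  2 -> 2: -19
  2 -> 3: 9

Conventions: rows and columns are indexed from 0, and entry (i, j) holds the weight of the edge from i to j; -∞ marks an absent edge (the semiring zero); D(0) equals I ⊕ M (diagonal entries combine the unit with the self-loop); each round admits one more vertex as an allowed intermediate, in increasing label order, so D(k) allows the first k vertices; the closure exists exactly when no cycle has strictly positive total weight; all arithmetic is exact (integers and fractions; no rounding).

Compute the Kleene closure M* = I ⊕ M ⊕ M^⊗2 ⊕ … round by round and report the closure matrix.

D(0):
  [0, -8, -2, -6]
  [4, 0, -∞, -13]
  [-16, -2, 0, 9]
  [-∞, -∞, -∞, 0]
D(1):
  [0, -8, -2, -6]
  [4, 0, 2, -2]
  [-16, -2, 0, 9]
  [-∞, -∞, -∞, 0]
D(2):
  [0, -8, -2, -6]
  [4, 0, 2, -2]
  [2, -2, 0, 9]
  [-∞, -∞, -∞, 0]
D(3):
  [0, -4, -2, 7]
  [4, 0, 2, 11]
  [2, -2, 0, 9]
  [-∞, -∞, -∞, 0]
D(4):
  [0, -4, -2, 7]
  [4, 0, 2, 11]
  [2, -2, 0, 9]
  [-∞, -∞, -∞, 0]
Answer: M* = [[0, -4, -2, 7], [4, 0, 2, 11], [2, -2, 0, 9], [-∞, -∞, -∞, 0]]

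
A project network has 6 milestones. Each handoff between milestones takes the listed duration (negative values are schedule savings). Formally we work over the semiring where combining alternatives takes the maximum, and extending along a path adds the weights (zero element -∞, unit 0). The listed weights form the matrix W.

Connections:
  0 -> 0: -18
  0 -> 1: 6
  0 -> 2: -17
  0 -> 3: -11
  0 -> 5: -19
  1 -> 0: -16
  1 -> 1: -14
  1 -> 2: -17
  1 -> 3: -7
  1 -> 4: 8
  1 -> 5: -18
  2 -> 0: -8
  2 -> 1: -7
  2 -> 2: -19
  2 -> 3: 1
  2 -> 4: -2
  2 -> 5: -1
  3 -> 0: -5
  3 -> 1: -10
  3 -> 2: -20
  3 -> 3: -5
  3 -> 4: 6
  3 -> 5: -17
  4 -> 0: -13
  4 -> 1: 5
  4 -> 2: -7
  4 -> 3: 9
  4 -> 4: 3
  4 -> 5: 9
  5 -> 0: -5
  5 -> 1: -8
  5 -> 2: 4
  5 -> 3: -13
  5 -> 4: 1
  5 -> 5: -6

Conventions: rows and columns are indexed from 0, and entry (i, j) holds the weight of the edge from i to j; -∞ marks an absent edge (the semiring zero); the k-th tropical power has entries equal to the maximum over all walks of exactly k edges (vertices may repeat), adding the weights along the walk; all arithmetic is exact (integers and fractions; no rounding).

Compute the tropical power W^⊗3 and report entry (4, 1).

W^⊗2:
  [-10, -8, -11, -1, 14, -12]
  [-5, 13, 1, 17, 11, 17]
  [-4, 3, 3, 7, 7, 7]
  [-7, 11, -1, 15, 9, 15]
  [4, 8, 13, 12, 15, 12]
  [-4, 6, -2, 10, 4, 10]
W^⊗3:
  [1, 19, 7, 23, 17, 23]
  [12, 16, 21, 20, 23, 20]
  [2, 12, 11, 16, 13, 16]
  [10, 14, 19, 18, 21, 18]
  [7, 20, 16, 24, 18, 24]
  [5, 9, 14, 13, 16, 13]
Key observation: the optimum is the walk 4->3->4->1, with weight 9 + 6 + 5 = 20.
Optimal value attained by: walk 4->3->4->1.
Answer: (W^⊗3)[4][1] = 20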